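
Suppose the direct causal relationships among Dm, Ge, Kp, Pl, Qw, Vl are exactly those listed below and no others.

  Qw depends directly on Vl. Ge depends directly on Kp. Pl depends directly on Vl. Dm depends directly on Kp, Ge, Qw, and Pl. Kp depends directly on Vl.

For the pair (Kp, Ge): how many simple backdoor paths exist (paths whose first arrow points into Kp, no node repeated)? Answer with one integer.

2

A backdoor path from Kp to Ge is any simple undirected path whose first edge points into Kp (i.e. leaves Kp via a parent).
Parents of Kp: {Vl}.
Enumerating:
  P1: Kp <- Vl -> Pl -> Dm <- Ge
  P2: Kp <- Vl -> Qw -> Dm <- Ge
That exhausts the simple backdoor paths. Count: 2.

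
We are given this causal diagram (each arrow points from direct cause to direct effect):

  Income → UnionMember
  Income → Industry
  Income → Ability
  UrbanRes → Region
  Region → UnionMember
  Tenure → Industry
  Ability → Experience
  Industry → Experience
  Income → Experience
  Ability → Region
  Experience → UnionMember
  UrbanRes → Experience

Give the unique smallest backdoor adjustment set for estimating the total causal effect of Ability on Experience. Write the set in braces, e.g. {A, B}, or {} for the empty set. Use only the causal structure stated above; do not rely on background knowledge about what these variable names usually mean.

Variables eligible for adjustment (non-descendants of Ability, excluding Ability and Experience): {Income, Industry, Tenure, UrbanRes}.
Backdoor paths from Ability to Experience:
  P1: Ability <- Income -> Industry -> Experience
  P2: Ability <- Income -> Experience
  P3: Ability <- Income -> UnionMember <- Experience
  P4: Ability <- Income -> UnionMember <- Region <- UrbanRes -> Experience
The empty set is not sufficient: P1 (Ability <- Income -> Industry -> Experience) has no collider blocking it and no conditioned non-collider, so it is open.
Try {Income}:
  P1: blocked at fork node Income ∈ conditioning set.
  P2: blocked at fork node Income ∈ conditioning set.
  P3: blocked at fork node Income ∈ conditioning set.
  P4: blocked at fork node Income ∈ conditioning set.
{Income} contains no descendant of Ability and blocks every backdoor path.
No other singleton works — e.g. {Tenure} leaves P1 open — so {Income} is the unique smallest valid adjustment set.

{Income}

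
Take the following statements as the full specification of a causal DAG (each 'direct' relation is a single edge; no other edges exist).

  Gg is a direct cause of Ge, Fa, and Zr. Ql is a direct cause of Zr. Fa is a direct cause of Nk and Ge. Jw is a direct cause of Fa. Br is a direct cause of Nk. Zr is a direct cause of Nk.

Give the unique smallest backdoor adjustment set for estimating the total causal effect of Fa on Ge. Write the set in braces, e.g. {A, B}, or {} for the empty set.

{Gg}

Variables eligible for adjustment (non-descendants of Fa, excluding Fa and Ge): {Br, Gg, Jw, Ql, Zr}.
Backdoor paths from Fa to Ge:
  P1: Fa <- Gg -> Ge
The empty set is not sufficient: P1 (Fa <- Gg -> Ge) has no collider blocking it and no conditioned non-collider, so it is open.
Try {Gg}:
  P1: blocked at fork node Gg ∈ conditioning set.
{Gg} contains no descendant of Fa and blocks every backdoor path.
No other singleton works — e.g. {Ql} leaves P1 open — so {Gg} is the unique smallest valid adjustment set.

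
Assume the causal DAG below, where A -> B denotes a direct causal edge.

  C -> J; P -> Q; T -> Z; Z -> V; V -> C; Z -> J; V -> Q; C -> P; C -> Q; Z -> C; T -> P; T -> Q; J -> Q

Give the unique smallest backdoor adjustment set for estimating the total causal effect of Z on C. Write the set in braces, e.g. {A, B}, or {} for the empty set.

{}

Variables eligible for adjustment (non-descendants of Z, excluding Z and C): {T}.
Backdoor paths from Z to C:
  P1: Z <- T -> P <- C
  P2: Z <- T -> P -> Q <- V -> C
  P3: Z <- T -> P -> Q <- C
  P4: Z <- T -> P -> Q <- J <- C
  P5: Z <- T -> Q <- V -> C
  P6: Z <- T -> Q <- C
  P7: Z <- T -> Q <- P <- C
  P8: Z <- T -> Q <- J <- C
Each backdoor path contains an unconditioned collider, so every path is already blocked with the empty conditioning set:
  P1: blocked at collider P (neither it nor any descendant is in the conditioning set).
  P2: blocked at collider Q (neither it nor any descendant is in the conditioning set).
  P3: blocked at collider Q (neither it nor any descendant is in the conditioning set).
  P4: blocked at collider Q (neither it nor any descendant is in the conditioning set).
  P5: blocked at collider Q (neither it nor any descendant is in the conditioning set).
  P6: blocked at collider Q (neither it nor any descendant is in the conditioning set).
  P7: blocked at collider Q (neither it nor any descendant is in the conditioning set).
  P8: blocked at collider Q (neither it nor any descendant is in the conditioning set).
The empty set is therefore the unique smallest valid set.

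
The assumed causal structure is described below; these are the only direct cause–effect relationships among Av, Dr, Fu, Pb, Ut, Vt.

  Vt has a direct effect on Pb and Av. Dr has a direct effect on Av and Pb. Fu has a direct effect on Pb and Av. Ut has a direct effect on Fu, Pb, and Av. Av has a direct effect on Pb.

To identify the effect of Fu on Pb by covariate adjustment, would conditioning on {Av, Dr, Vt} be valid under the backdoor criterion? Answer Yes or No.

No

Backdoor paths from Fu to Pb (paths whose first edge points into Fu):
  P1: Fu <- Ut -> Av <- Dr -> Pb
  P2: Fu <- Ut -> Av <- Vt -> Pb
  P3: Fu <- Ut -> Av -> Pb
  P4: Fu <- Ut -> Pb
Condition 1 (no descendant of Fu in the set): FAILS — Av is a descendant of Fu.
Condition 2 (every backdoor path blocked by {Av, Dr, Vt}):
  P1: blocked at fork node Dr ∈ conditioning set.
  P2: blocked at fork node Vt ∈ conditioning set.
  P3: blocked at chain node Av ∈ conditioning set.
  P4: open — no interior node is in the conditioning set.
{Av, Dr, Vt} does not satisfy the backdoor criterion.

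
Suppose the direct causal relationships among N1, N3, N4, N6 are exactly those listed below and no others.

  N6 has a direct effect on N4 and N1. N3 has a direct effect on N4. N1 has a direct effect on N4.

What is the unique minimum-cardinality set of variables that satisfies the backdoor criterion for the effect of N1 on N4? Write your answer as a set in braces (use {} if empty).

Variables eligible for adjustment (non-descendants of N1, excluding N1 and N4): {N3, N6}.
Backdoor paths from N1 to N4:
  P1: N1 <- N6 -> N4
The empty set is not sufficient: P1 (N1 <- N6 -> N4) has no collider blocking it and no conditioned non-collider, so it is open.
Try {N6}:
  P1: blocked at fork node N6 ∈ conditioning set.
{N6} contains no descendant of N1 and blocks every backdoor path.
No other singleton works — e.g. {N3} leaves P1 open — so {N6} is the unique smallest valid adjustment set.

{N6}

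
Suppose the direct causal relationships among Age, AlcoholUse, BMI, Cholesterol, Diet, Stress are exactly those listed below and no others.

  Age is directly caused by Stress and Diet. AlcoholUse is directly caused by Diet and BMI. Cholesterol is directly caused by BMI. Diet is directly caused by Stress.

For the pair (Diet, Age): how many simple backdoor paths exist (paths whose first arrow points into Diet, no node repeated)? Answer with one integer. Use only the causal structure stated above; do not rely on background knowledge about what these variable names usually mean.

A backdoor path from Diet to Age is any simple undirected path whose first edge points into Diet (i.e. leaves Diet via a parent).
Parents of Diet: {Stress}.
Enumerating:
  P1: Diet <- Stress -> Age
That exhausts the simple backdoor paths. Count: 1.

1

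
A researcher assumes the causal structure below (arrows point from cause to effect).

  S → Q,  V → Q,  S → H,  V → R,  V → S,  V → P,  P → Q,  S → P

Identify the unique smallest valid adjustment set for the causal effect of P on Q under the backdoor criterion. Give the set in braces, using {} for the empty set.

{S, V}

Variables eligible for adjustment (non-descendants of P, excluding P and Q): {H, R, S, V}.
Backdoor paths from P to Q:
  P1: P <- V -> S -> Q
  P2: P <- V -> Q
  P3: P <- S <- V -> Q
  P4: P <- S -> Q
The empty set is not sufficient: P1 (P <- V -> S -> Q) has no collider blocking it and no conditioned non-collider, so it is open.
Try {S, V}:
  P1: blocked at fork node V ∈ conditioning set.
  P2: blocked at fork node V ∈ conditioning set.
  P3: blocked at chain node S ∈ conditioning set.
  P4: blocked at fork node S ∈ conditioning set.
{S, V} contains no descendant of P and blocks every backdoor path.
Every element of {S, V} is needed (dropping S leaves P4 open; dropping V leaves P2 open), so no proper subset is valid.
Among all size-2 subsets of the eligible variables, only {S, V} blocks every backdoor path, so it is the unique smallest valid adjustment set.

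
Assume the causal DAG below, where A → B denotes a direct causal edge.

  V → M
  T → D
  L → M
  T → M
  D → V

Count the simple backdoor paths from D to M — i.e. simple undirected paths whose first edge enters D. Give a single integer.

1

A backdoor path from D to M is any simple undirected path whose first edge points into D (i.e. leaves D via a parent).
Parents of D: {T}.
Enumerating:
  P1: D <- T -> M
That exhausts the simple backdoor paths. Count: 1.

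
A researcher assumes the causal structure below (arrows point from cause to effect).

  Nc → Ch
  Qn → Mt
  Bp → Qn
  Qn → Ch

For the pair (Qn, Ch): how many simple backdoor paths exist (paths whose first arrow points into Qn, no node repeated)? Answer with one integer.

A backdoor path from Qn to Ch is any simple undirected path whose first edge points into Qn (i.e. leaves Qn via a parent).
Parents of Qn: {Bp}.
No simple path from any parent of Qn reaches Ch without revisiting Qn, so there are no backdoor paths.

0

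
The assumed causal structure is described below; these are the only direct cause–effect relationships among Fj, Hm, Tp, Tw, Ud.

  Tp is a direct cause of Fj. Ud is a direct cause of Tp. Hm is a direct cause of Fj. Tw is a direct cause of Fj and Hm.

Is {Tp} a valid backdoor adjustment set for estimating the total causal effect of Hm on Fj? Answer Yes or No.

No

Backdoor paths from Hm to Fj (paths whose first edge points into Hm):
  P1: Hm <- Tw -> Fj
Condition 1 (no descendant of Hm in the set): holds — descendants of Hm are {Fj}; none are in {Tp}.
Condition 2 (every backdoor path blocked by {Tp}):
  P1: open — no interior node is in the conditioning set.
{Tp} does not satisfy the backdoor criterion.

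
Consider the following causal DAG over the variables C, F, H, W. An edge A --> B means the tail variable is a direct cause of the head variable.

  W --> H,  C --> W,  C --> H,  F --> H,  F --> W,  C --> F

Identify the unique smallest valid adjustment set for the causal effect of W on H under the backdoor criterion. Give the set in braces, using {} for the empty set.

{C, F}

Variables eligible for adjustment (non-descendants of W, excluding W and H): {C, F}.
Backdoor paths from W to H:
  P1: W <- C -> F -> H
  P2: W <- C -> H
  P3: W <- F <- C -> H
  P4: W <- F -> H
The empty set is not sufficient: P1 (W <- C -> F -> H) has no collider blocking it and no conditioned non-collider, so it is open.
Try {C, F}:
  P1: blocked at fork node C ∈ conditioning set.
  P2: blocked at fork node C ∈ conditioning set.
  P3: blocked at chain node F ∈ conditioning set.
  P4: blocked at fork node F ∈ conditioning set.
{C, F} contains no descendant of W and blocks every backdoor path.
Every element of {C, F} is needed (dropping C leaves P2 open; dropping F leaves P4 open), so no proper subset is valid.
Among all size-2 subsets of the eligible variables, only {C, F} blocks every backdoor path, so it is the unique smallest valid adjustment set.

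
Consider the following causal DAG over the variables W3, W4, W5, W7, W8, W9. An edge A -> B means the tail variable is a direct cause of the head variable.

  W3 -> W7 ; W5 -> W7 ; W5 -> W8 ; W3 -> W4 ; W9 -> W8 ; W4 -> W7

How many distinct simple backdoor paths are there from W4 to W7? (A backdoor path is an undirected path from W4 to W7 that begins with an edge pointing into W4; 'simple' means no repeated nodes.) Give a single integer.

A backdoor path from W4 to W7 is any simple undirected path whose first edge points into W4 (i.e. leaves W4 via a parent).
Parents of W4: {W3}.
Enumerating:
  P1: W4 <- W3 -> W7
That exhausts the simple backdoor paths. Count: 1.

1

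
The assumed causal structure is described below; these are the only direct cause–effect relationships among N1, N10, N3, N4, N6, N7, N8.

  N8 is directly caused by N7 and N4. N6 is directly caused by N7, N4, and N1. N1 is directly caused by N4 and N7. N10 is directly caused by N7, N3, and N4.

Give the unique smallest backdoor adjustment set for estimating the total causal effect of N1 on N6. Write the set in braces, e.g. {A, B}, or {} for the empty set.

{N4, N7}

Variables eligible for adjustment (non-descendants of N1, excluding N1 and N6): {N10, N3, N4, N7, N8}.
Backdoor paths from N1 to N6:
  P1: N1 <- N7 -> N6
  P2: N1 <- N7 -> N8 <- N4 -> N6
  P3: N1 <- N7 -> N10 <- N4 -> N6
  P4: N1 <- N4 -> N6
  P5: N1 <- N4 -> N8 <- N7 -> N6
  P6: N1 <- N4 -> N10 <- N7 -> N6
The empty set is not sufficient: P1 (N1 <- N7 -> N6) has no collider blocking it and no conditioned non-collider, so it is open.
Try {N4, N7}:
  P1: blocked at fork node N7 ∈ conditioning set.
  P2: blocked at fork node N7 ∈ conditioning set.
  P3: blocked at fork node N7 ∈ conditioning set.
  P4: blocked at fork node N4 ∈ conditioning set.
  P5: blocked at fork node N4 ∈ conditioning set.
  P6: blocked at fork node N4 ∈ conditioning set.
{N4, N7} contains no descendant of N1 and blocks every backdoor path.
Every element of {N4, N7} is needed (dropping N4 leaves P4 open; dropping N7 leaves P1 open), so no proper subset is valid.
Among all size-2 subsets of the eligible variables, only {N4, N7} blocks every backdoor path, so it is the unique smallest valid adjustment set.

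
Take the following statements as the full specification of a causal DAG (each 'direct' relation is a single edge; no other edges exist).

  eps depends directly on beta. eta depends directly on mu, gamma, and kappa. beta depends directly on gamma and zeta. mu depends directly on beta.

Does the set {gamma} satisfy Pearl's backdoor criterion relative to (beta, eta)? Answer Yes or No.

Backdoor paths from beta to eta (paths whose first edge points into beta):
  P1: beta <- gamma -> eta
Condition 1 (no descendant of beta in the set): holds — descendants of beta are {eps, eta, mu}; none are in {gamma}.
Condition 2 (every backdoor path blocked by {gamma}):
  P1: blocked at fork node gamma ∈ conditioning set.
{gamma} satisfies the backdoor criterion.

Yes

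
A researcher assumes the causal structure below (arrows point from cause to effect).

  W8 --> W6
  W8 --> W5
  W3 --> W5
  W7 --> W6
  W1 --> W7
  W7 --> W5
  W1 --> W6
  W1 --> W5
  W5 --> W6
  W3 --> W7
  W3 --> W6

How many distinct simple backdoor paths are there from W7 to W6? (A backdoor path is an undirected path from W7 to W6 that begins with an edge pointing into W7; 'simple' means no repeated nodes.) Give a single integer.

A backdoor path from W7 to W6 is any simple undirected path whose first edge points into W7 (i.e. leaves W7 via a parent).
Parents of W7: {W1, W3}.
Enumerating:
  P1: W7 <- W3 -> W5 <- W8 -> W6
  P2: W7 <- W3 -> W5 <- W1 -> W6
  P3: W7 <- W3 -> W5 -> W6
  P4: W7 <- W3 -> W6
  P5: W7 <- W1 -> W5 <- W3 -> W6
  P6: W7 <- W1 -> W5 <- W8 -> W6
  P7: W7 <- W1 -> W5 -> W6
  P8: W7 <- W1 -> W6
That exhausts the simple backdoor paths. Count: 8.

8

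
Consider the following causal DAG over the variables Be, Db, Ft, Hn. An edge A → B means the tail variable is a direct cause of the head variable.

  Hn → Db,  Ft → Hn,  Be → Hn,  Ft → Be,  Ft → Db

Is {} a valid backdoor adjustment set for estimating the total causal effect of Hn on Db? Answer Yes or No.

No

Backdoor paths from Hn to Db (paths whose first edge points into Hn):
  P1: Hn <- Ft -> Db
  P2: Hn <- Be <- Ft -> Db
Condition 1 (no descendant of Hn in the set): holds — descendants of Hn are {Db}; none are in {}.
Condition 2 (every backdoor path blocked by {}):
  P1: open — no interior node is in the conditioning set.
  P2: open — no interior node is in the conditioning set.
{} does not satisfy the backdoor criterion.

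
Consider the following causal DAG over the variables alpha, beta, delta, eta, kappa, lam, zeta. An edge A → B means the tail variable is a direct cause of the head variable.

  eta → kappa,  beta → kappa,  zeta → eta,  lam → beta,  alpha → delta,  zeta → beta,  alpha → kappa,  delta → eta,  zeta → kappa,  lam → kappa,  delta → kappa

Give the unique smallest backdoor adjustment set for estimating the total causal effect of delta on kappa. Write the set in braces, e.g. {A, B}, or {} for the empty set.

{alpha}

Variables eligible for adjustment (non-descendants of delta, excluding delta and kappa): {alpha, beta, lam, zeta}.
Backdoor paths from delta to kappa:
  P1: delta <- alpha -> kappa
The empty set is not sufficient: P1 (delta <- alpha -> kappa) has no collider blocking it and no conditioned non-collider, so it is open.
Try {alpha}:
  P1: blocked at fork node alpha ∈ conditioning set.
{alpha} contains no descendant of delta and blocks every backdoor path.
No other singleton works — e.g. {zeta} leaves P1 open — so {alpha} is the unique smallest valid adjustment set.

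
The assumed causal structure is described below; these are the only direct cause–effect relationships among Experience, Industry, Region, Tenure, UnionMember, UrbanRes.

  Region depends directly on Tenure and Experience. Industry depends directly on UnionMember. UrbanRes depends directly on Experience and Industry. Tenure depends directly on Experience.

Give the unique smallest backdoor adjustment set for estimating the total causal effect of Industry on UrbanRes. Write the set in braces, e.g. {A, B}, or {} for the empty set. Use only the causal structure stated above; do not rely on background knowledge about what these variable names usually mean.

{}

Variables eligible for adjustment (non-descendants of Industry, excluding Industry and UrbanRes): {Experience, Region, Tenure, UnionMember}.
Backdoor paths from Industry to UrbanRes:
  (none)
With no backdoor paths the empty set already satisfies the criterion, and it is trivially minimal.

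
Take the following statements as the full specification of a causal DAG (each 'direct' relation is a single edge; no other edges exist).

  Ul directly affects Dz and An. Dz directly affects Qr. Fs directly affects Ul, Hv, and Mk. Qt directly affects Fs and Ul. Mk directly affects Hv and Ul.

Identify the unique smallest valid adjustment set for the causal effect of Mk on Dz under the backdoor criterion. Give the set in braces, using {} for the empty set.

{Fs}

Variables eligible for adjustment (non-descendants of Mk, excluding Mk and Dz): {Fs, Qt}.
Backdoor paths from Mk to Dz:
  P1: Mk <- Fs <- Qt -> Ul -> Dz
  P2: Mk <- Fs -> Ul -> Dz
The empty set is not sufficient: P1 (Mk <- Fs <- Qt -> Ul -> Dz) has no collider blocking it and no conditioned non-collider, so it is open.
Try {Fs}:
  P1: blocked at chain node Fs ∈ conditioning set.
  P2: blocked at fork node Fs ∈ conditioning set.
{Fs} contains no descendant of Mk and blocks every backdoor path.
No other singleton works — e.g. {Qt} leaves P2 open — so {Fs} is the unique smallest valid adjustment set.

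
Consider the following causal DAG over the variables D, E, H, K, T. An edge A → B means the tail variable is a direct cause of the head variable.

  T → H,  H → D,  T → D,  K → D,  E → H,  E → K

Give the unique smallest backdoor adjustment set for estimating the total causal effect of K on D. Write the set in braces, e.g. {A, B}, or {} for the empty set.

Variables eligible for adjustment (non-descendants of K, excluding K and D): {E, H, T}.
Backdoor paths from K to D:
  P1: K <- E -> H <- T -> D
  P2: K <- E -> H -> D
The empty set is not sufficient: P2 (K <- E -> H -> D) has no collider blocking it and no conditioned non-collider, so it is open.
Try {E}:
  P1: blocked at fork node E ∈ conditioning set.
  P2: blocked at fork node E ∈ conditioning set.
{E} contains no descendant of K and blocks every backdoor path.
No other singleton works — e.g. {T} leaves P2 open — so {E} is the unique smallest valid adjustment set.

{E}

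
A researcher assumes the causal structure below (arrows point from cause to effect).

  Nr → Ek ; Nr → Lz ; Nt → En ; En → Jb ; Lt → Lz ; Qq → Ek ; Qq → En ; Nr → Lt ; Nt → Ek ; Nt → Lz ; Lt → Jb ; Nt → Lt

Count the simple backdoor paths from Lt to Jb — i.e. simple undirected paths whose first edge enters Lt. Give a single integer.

A backdoor path from Lt to Jb is any simple undirected path whose first edge points into Lt (i.e. leaves Lt via a parent).
Parents of Lt: {Nr, Nt}.
Enumerating:
  P1: Lt <- Nr -> Ek <- Qq -> En -> Jb
  P2: Lt <- Nr -> Ek <- Nt -> En -> Jb
  P3: Lt <- Nr -> Lz <- Nt -> En -> Jb
  P4: Lt <- Nr -> Lz <- Nt -> Ek <- Qq -> En -> Jb
  P5: Lt <- Nt -> En -> Jb
  P6: Lt <- Nt -> Ek <- Qq -> En -> Jb
  P7: Lt <- Nt -> Lz <- Nr -> Ek <- Qq -> En -> Jb
That exhausts the simple backdoor paths. Count: 7.

7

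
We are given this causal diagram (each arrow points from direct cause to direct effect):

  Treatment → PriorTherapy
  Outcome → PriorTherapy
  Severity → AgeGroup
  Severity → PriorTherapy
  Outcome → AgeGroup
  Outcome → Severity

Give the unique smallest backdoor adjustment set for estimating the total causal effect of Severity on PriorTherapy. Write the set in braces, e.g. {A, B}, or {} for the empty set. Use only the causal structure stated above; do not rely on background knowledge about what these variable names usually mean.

{Outcome}

Variables eligible for adjustment (non-descendants of Severity, excluding Severity and PriorTherapy): {Outcome, Treatment}.
Backdoor paths from Severity to PriorTherapy:
  P1: Severity <- Outcome -> PriorTherapy
The empty set is not sufficient: P1 (Severity <- Outcome -> PriorTherapy) has no collider blocking it and no conditioned non-collider, so it is open.
Try {Outcome}:
  P1: blocked at fork node Outcome ∈ conditioning set.
{Outcome} contains no descendant of Severity and blocks every backdoor path.
No other singleton works — e.g. {Treatment} leaves P1 open — so {Outcome} is the unique smallest valid adjustment set.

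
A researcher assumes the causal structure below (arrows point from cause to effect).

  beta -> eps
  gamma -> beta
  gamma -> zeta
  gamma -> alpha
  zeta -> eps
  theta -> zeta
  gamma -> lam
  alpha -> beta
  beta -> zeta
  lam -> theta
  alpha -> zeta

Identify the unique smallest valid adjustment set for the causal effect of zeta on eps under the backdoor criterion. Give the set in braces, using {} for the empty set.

{beta}

Variables eligible for adjustment (non-descendants of zeta, excluding zeta and eps): {alpha, beta, gamma, lam, theta}.
Backdoor paths from zeta to eps:
  P1: zeta <- gamma -> alpha -> beta -> eps
  P2: zeta <- gamma -> beta -> eps
  P3: zeta <- alpha <- gamma -> beta -> eps
  P4: zeta <- alpha -> beta -> eps
  P5: zeta <- beta -> eps
  P6: zeta <- theta <- lam <- gamma -> alpha -> beta -> eps
  P7: zeta <- theta <- lam <- gamma -> beta -> eps
The empty set is not sufficient: P1 (zeta <- gamma -> alpha -> beta -> eps) has no collider blocking it and no conditioned non-collider, so it is open.
Try {beta}:
  P1: blocked at chain node beta ∈ conditioning set.
  P2: blocked at chain node beta ∈ conditioning set.
  P3: blocked at chain node beta ∈ conditioning set.
  P4: blocked at chain node beta ∈ conditioning set.
  P5: blocked at fork node beta ∈ conditioning set.
  P6: blocked at chain node beta ∈ conditioning set.
  P7: blocked at chain node beta ∈ conditioning set.
{beta} contains no descendant of zeta and blocks every backdoor path.
No other singleton works — e.g. {gamma} leaves P4 open — so {beta} is the unique smallest valid adjustment set.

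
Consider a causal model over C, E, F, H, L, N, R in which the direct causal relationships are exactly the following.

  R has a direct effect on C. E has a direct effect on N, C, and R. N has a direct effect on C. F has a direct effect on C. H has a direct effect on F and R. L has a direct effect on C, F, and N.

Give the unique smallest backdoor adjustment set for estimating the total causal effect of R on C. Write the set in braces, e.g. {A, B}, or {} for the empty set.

{E, H}

Variables eligible for adjustment (non-descendants of R, excluding R and C): {E, F, H, L, N}.
Backdoor paths from R to C:
  P1: R <- H -> F <- L -> N <- E -> C
  P2: R <- H -> F <- L -> N -> C
  P3: R <- H -> F <- L -> C
  P4: R <- H -> F -> C
  P5: R <- E -> N <- L -> F -> C
  P6: R <- E -> N <- L -> C
  P7: R <- E -> N -> C
  P8: R <- E -> C
The empty set is not sufficient: P4 (R <- H -> F -> C) has no collider blocking it and no conditioned non-collider, so it is open.
Try {E, H}:
  P1: blocked at fork node H ∈ conditioning set.
  P2: blocked at fork node H ∈ conditioning set.
  P3: blocked at fork node H ∈ conditioning set.
  P4: blocked at fork node H ∈ conditioning set.
  P5: blocked at fork node E ∈ conditioning set.
  P6: blocked at fork node E ∈ conditioning set.
  P7: blocked at fork node E ∈ conditioning set.
  P8: blocked at fork node E ∈ conditioning set.
{E, H} contains no descendant of R and blocks every backdoor path.
Every element of {E, H} is needed (dropping E leaves P7 open; dropping H leaves P4 open), so no proper subset is valid.
Among all size-2 subsets of the eligible variables, only {E, H} blocks every backdoor path, so it is the unique smallest valid adjustment set.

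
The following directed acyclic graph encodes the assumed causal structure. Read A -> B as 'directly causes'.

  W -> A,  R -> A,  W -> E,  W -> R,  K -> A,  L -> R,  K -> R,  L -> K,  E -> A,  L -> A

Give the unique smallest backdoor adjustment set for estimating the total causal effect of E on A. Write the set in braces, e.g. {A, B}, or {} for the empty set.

Variables eligible for adjustment (non-descendants of E, excluding E and A): {K, L, R, W}.
Backdoor paths from E to A:
  P1: E <- W -> R <- L -> K -> A
  P2: E <- W -> R <- L -> A
  P3: E <- W -> R <- K <- L -> A
  P4: E <- W -> R <- K -> A
  P5: E <- W -> R -> A
  P6: E <- W -> A
The empty set is not sufficient: P5 (E <- W -> R -> A) has no collider blocking it and no conditioned non-collider, so it is open.
Try {W}:
  P1: blocked at fork node W ∈ conditioning set.
  P2: blocked at fork node W ∈ conditioning set.
  P3: blocked at fork node W ∈ conditioning set.
  P4: blocked at fork node W ∈ conditioning set.
  P5: blocked at fork node W ∈ conditioning set.
  P6: blocked at fork node W ∈ conditioning set.
{W} contains no descendant of E and blocks every backdoor path.
No other singleton works — e.g. {L} leaves P5 open — so {W} is the unique smallest valid adjustment set.

{W}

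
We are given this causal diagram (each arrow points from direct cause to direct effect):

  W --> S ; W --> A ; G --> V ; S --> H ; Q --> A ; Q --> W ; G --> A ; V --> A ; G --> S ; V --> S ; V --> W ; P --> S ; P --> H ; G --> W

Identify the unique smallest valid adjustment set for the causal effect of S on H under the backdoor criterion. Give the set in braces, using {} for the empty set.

Variables eligible for adjustment (non-descendants of S, excluding S and H): {A, G, P, Q, V, W}.
Backdoor paths from S to H:
  P1: S <- P -> H
The empty set is not sufficient: P1 (S <- P -> H) has no collider blocking it and no conditioned non-collider, so it is open.
Try {P}:
  P1: blocked at fork node P ∈ conditioning set.
{P} contains no descendant of S and blocks every backdoor path.
No other singleton works — e.g. {Q} leaves P1 open — so {P} is the unique smallest valid adjustment set.

{P}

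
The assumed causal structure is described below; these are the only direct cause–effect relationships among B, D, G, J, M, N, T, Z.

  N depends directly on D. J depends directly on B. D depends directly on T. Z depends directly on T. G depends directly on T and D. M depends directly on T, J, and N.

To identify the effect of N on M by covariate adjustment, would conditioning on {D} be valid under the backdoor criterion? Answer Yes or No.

Backdoor paths from N to M (paths whose first edge points into N):
  P1: N <- D <- T -> M
  P2: N <- D -> G <- T -> M
Condition 1 (no descendant of N in the set): holds — descendants of N are {M}; none are in {D}.
Condition 2 (every backdoor path blocked by {D}):
  P1: blocked at chain node D ∈ conditioning set.
  P2: blocked at fork node D ∈ conditioning set.
{D} satisfies the backdoor criterion.

Yes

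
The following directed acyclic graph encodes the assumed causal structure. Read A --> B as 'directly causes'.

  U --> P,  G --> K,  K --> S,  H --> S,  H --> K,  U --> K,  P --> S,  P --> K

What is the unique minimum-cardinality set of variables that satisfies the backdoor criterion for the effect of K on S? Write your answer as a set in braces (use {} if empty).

Variables eligible for adjustment (non-descendants of K, excluding K and S): {G, H, P, U}.
Backdoor paths from K to S:
  P1: K <- H -> S
  P2: K <- U -> P -> S
  P3: K <- P -> S
The empty set is not sufficient: P1 (K <- H -> S) has no collider blocking it and no conditioned non-collider, so it is open.
Try {H, P}:
  P1: blocked at fork node H ∈ conditioning set.
  P2: blocked at chain node P ∈ conditioning set.
  P3: blocked at fork node P ∈ conditioning set.
{H, P} contains no descendant of K and blocks every backdoor path.
Every element of {H, P} is needed (dropping H leaves P1 open; dropping P leaves P2 open), so no proper subset is valid.
Among all size-2 subsets of the eligible variables, only {H, P} blocks every backdoor path, so it is the unique smallest valid adjustment set.

{H, P}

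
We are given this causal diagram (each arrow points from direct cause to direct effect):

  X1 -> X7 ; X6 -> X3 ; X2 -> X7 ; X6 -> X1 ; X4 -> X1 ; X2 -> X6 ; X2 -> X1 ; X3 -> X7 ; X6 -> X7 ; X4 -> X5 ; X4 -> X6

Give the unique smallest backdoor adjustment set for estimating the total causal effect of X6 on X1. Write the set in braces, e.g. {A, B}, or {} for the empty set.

Variables eligible for adjustment (non-descendants of X6, excluding X6 and X1): {X2, X4, X5}.
Backdoor paths from X6 to X1:
  P1: X6 <- X2 -> X1
  P2: X6 <- X2 -> X7 <- X1
  P3: X6 <- X4 -> X1
The empty set is not sufficient: P1 (X6 <- X2 -> X1) has no collider blocking it and no conditioned non-collider, so it is open.
Try {X2, X4}:
  P1: blocked at fork node X2 ∈ conditioning set.
  P2: blocked at fork node X2 ∈ conditioning set.
  P3: blocked at fork node X4 ∈ conditioning set.
{X2, X4} contains no descendant of X6 and blocks every backdoor path.
Every element of {X2, X4} is needed (dropping X2 leaves P1 open; dropping X4 leaves P3 open), so no proper subset is valid.
Among all size-2 subsets of the eligible variables, only {X2, X4} blocks every backdoor path, so it is the unique smallest valid adjustment set.

{X2, X4}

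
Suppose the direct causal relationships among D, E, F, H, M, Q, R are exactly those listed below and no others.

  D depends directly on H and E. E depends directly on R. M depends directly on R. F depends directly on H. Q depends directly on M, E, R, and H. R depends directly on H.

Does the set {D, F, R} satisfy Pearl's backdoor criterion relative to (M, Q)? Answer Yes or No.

Backdoor paths from M to Q (paths whose first edge points into M):
  P1: M <- R <- H -> Q
  P2: M <- R <- H -> D <- E -> Q
  P3: M <- R -> E -> Q
  P4: M <- R -> E -> D <- H -> Q
  P5: M <- R -> Q
Condition 1 (no descendant of M in the set): holds — descendants of M are {Q}; none are in {D, F, R}.
Condition 2 (every backdoor path blocked by {D, F, R}):
  P1: blocked at chain node R ∈ conditioning set.
  P2: blocked at chain node R ∈ conditioning set.
  P3: blocked at fork node R ∈ conditioning set.
  P4: blocked at fork node R ∈ conditioning set.
  P5: blocked at fork node R ∈ conditioning set.
{D, F, R} satisfies the backdoor criterion.

Yes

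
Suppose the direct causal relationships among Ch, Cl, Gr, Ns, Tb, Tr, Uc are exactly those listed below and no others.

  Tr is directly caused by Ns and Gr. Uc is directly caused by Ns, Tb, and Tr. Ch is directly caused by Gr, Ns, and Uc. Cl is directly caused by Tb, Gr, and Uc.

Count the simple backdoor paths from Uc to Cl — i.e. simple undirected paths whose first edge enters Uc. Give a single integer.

5

A backdoor path from Uc to Cl is any simple undirected path whose first edge points into Uc (i.e. leaves Uc via a parent).
Parents of Uc: {Ns, Tb, Tr}.
Enumerating:
  P1: Uc <- Tb -> Cl
  P2: Uc <- Ns -> Tr <- Gr -> Cl
  P3: Uc <- Ns -> Ch <- Gr -> Cl
  P4: Uc <- Tr <- Gr -> Cl
  P5: Uc <- Tr <- Ns -> Ch <- Gr -> Cl
That exhausts the simple backdoor paths. Count: 5.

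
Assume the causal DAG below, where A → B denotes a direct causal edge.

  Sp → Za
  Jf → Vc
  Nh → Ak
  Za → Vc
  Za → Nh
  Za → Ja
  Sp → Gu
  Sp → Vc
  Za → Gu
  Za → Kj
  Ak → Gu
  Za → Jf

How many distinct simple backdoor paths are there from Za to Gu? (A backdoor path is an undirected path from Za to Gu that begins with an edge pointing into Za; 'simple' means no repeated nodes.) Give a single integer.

1

A backdoor path from Za to Gu is any simple undirected path whose first edge points into Za (i.e. leaves Za via a parent).
Parents of Za: {Sp}.
Enumerating:
  P1: Za <- Sp -> Gu
That exhausts the simple backdoor paths. Count: 1.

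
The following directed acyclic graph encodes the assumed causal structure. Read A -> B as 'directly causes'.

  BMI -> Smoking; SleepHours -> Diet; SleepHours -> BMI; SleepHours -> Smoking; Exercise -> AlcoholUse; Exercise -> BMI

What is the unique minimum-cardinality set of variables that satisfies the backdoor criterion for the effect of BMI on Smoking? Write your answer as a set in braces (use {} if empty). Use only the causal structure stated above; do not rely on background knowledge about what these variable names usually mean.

{SleepHours}

Variables eligible for adjustment (non-descendants of BMI, excluding BMI and Smoking): {AlcoholUse, Diet, Exercise, SleepHours}.
Backdoor paths from BMI to Smoking:
  P1: BMI <- SleepHours -> Smoking
The empty set is not sufficient: P1 (BMI <- SleepHours -> Smoking) has no collider blocking it and no conditioned non-collider, so it is open.
Try {SleepHours}:
  P1: blocked at fork node SleepHours ∈ conditioning set.
{SleepHours} contains no descendant of BMI and blocks every backdoor path.
No other singleton works — e.g. {Exercise} leaves P1 open — so {SleepHours} is the unique smallest valid adjustment set.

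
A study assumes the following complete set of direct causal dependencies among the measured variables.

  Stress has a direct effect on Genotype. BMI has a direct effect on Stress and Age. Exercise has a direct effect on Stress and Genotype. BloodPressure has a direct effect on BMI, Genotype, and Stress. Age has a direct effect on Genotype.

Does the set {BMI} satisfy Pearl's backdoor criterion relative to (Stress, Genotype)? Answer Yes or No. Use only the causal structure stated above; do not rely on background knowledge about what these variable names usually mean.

No

Backdoor paths from Stress to Genotype (paths whose first edge points into Stress):
  P1: Stress <- BloodPressure -> BMI -> Age -> Genotype
  P2: Stress <- BloodPressure -> Genotype
  P3: Stress <- BMI <- BloodPressure -> Genotype
  P4: Stress <- BMI -> Age -> Genotype
  P5: Stress <- Exercise -> Genotype
Condition 1 (no descendant of Stress in the set): holds — descendants of Stress are {Genotype}; none are in {BMI}.
Condition 2 (every backdoor path blocked by {BMI}):
  P1: blocked at chain node BMI ∈ conditioning set.
  P2: open — no interior node is in the conditioning set.
  P3: blocked at chain node BMI ∈ conditioning set.
  P4: blocked at fork node BMI ∈ conditioning set.
  P5: open — no interior node is in the conditioning set.
{BMI} does not satisfy the backdoor criterion.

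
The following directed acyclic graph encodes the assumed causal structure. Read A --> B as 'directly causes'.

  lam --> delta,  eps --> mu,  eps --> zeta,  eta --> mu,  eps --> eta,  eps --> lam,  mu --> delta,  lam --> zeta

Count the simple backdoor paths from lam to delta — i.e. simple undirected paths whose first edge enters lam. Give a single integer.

A backdoor path from lam to delta is any simple undirected path whose first edge points into lam (i.e. leaves lam via a parent).
Parents of lam: {eps}.
Enumerating:
  P1: lam <- eps -> eta -> mu -> delta
  P2: lam <- eps -> mu -> delta
That exhausts the simple backdoor paths. Count: 2.

2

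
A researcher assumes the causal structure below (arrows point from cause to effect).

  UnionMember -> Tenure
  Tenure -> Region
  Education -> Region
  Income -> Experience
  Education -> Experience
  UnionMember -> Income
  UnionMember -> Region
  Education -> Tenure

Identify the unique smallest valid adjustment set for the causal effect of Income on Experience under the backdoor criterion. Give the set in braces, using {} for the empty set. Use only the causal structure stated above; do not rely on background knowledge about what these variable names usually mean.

Variables eligible for adjustment (non-descendants of Income, excluding Income and Experience): {Education, Region, Tenure, UnionMember}.
Backdoor paths from Income to Experience:
  P1: Income <- UnionMember -> Tenure <- Education -> Experience
  P2: Income <- UnionMember -> Tenure -> Region <- Education -> Experience
  P3: Income <- UnionMember -> Region <- Education -> Experience
  P4: Income <- UnionMember -> Region <- Tenure <- Education -> Experience
Each backdoor path contains an unconditioned collider, so every path is already blocked with the empty conditioning set:
  P1: blocked at collider Tenure (neither it nor any descendant is in the conditioning set).
  P2: blocked at collider Region (neither it nor any descendant is in the conditioning set).
  P3: blocked at collider Region (neither it nor any descendant is in the conditioning set).
  P4: blocked at collider Region (neither it nor any descendant is in the conditioning set).
The empty set is therefore the unique smallest valid set.

{}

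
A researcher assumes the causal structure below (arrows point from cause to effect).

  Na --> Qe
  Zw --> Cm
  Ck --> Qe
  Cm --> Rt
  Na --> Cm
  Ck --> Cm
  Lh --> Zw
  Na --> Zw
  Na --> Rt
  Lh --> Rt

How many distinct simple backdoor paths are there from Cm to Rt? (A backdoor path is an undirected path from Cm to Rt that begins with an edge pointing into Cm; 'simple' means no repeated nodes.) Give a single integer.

6

A backdoor path from Cm to Rt is any simple undirected path whose first edge points into Cm (i.e. leaves Cm via a parent).
Parents of Cm: {Ck, Na, Zw}.
Enumerating:
  P1: Cm <- Ck -> Qe <- Na -> Zw <- Lh -> Rt
  P2: Cm <- Ck -> Qe <- Na -> Rt
  P3: Cm <- Na -> Zw <- Lh -> Rt
  P4: Cm <- Na -> Rt
  P5: Cm <- Zw <- Na -> Rt
  P6: Cm <- Zw <- Lh -> Rt
That exhausts the simple backdoor paths. Count: 6.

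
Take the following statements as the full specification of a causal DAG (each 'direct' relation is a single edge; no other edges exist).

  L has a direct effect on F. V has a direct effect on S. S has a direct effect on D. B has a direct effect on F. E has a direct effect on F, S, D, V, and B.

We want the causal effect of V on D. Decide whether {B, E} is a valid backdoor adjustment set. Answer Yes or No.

Yes

Backdoor paths from V to D (paths whose first edge points into V):
  P1: V <- E -> S -> D
  P2: V <- E -> D
Condition 1 (no descendant of V in the set): holds — descendants of V are {D, S}; none are in {B, E}.
Condition 2 (every backdoor path blocked by {B, E}):
  P1: blocked at fork node E ∈ conditioning set.
  P2: blocked at fork node E ∈ conditioning set.
{B, E} satisfies the backdoor criterion.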